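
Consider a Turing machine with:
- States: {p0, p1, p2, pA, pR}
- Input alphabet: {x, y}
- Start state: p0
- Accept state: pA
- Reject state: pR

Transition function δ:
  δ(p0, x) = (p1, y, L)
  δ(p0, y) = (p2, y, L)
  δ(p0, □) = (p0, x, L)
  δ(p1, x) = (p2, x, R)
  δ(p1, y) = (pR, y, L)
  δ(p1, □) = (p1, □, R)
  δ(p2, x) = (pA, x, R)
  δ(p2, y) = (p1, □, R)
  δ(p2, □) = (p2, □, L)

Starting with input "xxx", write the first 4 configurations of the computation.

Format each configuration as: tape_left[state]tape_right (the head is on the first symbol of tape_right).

Transitions applied:
Step 1: δ(p0, x) = (p1, y, L)
Step 2: δ(p1, □) = (p1, □, R)
Step 3: δ(p1, y) = (pR, y, L)

The first 4 configurations are:
[p0]xxx ⊢ [p1]□yxx ⊢ □[p1]yxx ⊢ [pR]□yxx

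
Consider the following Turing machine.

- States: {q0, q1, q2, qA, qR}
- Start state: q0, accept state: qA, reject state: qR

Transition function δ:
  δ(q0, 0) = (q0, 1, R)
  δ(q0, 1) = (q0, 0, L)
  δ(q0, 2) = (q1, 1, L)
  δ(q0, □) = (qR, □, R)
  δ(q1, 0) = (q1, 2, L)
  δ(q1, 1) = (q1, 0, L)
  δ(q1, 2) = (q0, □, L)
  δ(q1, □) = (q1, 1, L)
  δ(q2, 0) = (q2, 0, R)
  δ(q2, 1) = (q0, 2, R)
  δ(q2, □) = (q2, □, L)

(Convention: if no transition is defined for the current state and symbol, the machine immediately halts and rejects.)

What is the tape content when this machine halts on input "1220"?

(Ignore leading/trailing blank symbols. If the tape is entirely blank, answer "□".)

Execution trace:
Initial: [q0]1220
Step 1: δ(q0, 1) = (q0, 0, L) → [q0]□0220
Step 2: δ(q0, □) = (qR, □, R) → □[qR]0220

The machine reaches the reject state qR and halts.

Final tape (ignoring leading/trailing blanks): 0220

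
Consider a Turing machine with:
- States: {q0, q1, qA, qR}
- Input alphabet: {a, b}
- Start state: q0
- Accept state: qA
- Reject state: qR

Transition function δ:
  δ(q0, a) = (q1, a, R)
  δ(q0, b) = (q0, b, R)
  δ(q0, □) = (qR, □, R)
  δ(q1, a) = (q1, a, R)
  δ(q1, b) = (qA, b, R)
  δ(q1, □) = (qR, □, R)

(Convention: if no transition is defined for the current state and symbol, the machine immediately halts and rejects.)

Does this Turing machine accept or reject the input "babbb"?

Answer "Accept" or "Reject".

Execution trace:
Initial: [q0]babbb
Step 1: δ(q0, b) = (q0, b, R) → b[q0]abbb
Step 2: δ(q0, a) = (q1, a, R) → ba[q1]bbb
Step 3: δ(q1, b) = (qA, b, R) → bab[qA]bb

The machine reaches the accept state qA and halts.

Answer: Accept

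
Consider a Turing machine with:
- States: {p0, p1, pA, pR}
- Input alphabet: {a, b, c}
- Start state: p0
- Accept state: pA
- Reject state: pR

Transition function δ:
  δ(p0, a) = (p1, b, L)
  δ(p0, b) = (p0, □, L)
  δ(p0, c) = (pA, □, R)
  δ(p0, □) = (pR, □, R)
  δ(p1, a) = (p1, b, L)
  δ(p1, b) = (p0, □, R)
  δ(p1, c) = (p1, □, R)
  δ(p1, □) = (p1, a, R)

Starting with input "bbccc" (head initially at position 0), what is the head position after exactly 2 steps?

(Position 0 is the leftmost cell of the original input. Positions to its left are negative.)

Execution trace (head position shown):
Step 0: [p0]bbccc  (head at position 0)
Step 1: move left → [p0]□□bccc  (head at position -1)
Step 2: move right → □[pR]□bccc  (head at position 0)

After 2 steps, the head is at position 0.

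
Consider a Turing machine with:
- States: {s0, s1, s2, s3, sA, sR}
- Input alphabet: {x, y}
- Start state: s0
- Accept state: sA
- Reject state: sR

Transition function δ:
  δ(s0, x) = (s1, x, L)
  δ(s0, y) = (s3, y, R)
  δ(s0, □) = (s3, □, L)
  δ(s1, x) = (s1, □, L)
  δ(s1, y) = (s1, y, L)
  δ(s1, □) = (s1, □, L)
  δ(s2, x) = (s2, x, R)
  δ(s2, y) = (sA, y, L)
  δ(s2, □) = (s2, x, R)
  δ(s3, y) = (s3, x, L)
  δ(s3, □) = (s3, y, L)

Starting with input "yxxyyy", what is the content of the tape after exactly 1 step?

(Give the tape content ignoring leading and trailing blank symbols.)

Execution trace:
Initial: [s0]yxxyyy
Step 1: δ(s0, y) = (s3, y, R) → y[s3]xxyyy

No transition is defined for δ(s3, x). By convention the machine halts and rejects.

After 1 step, the tape (ignoring leading/trailing blanks) is: yxxyyy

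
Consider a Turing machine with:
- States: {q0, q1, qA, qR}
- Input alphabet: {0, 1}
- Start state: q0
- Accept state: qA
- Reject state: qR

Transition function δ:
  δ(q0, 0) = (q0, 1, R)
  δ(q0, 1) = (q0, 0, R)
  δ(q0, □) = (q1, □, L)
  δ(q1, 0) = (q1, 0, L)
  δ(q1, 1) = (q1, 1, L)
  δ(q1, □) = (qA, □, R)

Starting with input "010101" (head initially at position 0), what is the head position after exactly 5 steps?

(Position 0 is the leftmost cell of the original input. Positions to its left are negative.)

Execution trace (head position shown):
Step 0: [q0]010101  (head at position 0)
Step 1: move right → 1[q0]10101  (head at position 1)
Step 2: move right → 10[q0]0101  (head at position 2)
Step 3: move right → 101[q0]101  (head at position 3)
Step 4: move right → 1010[q0]01  (head at position 4)
Step 5: move right → 10101[q0]1  (head at position 5)

After 5 steps, the head is at position 5.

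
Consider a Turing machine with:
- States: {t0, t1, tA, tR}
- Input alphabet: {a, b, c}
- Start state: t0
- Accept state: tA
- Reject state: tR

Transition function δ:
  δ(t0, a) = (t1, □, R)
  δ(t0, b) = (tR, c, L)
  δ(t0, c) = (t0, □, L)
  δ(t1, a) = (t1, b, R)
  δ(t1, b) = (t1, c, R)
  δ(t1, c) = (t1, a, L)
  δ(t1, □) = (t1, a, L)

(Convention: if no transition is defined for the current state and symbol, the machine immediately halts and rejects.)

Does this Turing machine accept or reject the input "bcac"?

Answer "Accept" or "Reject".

Execution trace:
Initial: [t0]bcac
Step 1: δ(t0, b) = (tR, c, L) → [tR]□ccac

The machine reaches the reject state tR and halts.

Answer: Reject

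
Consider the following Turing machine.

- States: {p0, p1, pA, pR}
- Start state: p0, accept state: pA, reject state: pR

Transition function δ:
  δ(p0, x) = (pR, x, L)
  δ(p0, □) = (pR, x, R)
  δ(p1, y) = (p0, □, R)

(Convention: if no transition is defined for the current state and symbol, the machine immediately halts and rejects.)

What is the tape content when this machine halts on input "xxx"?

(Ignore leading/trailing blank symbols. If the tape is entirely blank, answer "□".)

Execution trace:
Initial: [p0]xxx
Step 1: δ(p0, x) = (pR, x, L) → [pR]□xxx

The machine reaches the reject state pR and halts.

Final tape (ignoring leading/trailing blanks): xxx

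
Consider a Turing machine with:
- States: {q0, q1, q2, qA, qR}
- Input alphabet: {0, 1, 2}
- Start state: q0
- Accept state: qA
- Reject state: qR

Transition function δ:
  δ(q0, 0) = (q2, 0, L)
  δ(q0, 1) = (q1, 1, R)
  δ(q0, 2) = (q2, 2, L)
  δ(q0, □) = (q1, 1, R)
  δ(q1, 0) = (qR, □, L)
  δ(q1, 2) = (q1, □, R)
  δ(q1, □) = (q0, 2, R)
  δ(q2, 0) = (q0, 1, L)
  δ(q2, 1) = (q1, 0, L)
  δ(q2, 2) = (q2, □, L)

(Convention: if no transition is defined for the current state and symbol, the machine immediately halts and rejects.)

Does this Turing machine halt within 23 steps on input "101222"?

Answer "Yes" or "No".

Execution trace:
Initial: [q0]101222
Step 1: δ(q0, 1) = (q1, 1, R) → 1[q1]01222
Step 2: δ(q1, 0) = (qR, □, L) → [qR]1□1222

The machine reaches the reject state qR and halts.
The machine halted after 2 steps (within the 23-step bound).

Answer: Yes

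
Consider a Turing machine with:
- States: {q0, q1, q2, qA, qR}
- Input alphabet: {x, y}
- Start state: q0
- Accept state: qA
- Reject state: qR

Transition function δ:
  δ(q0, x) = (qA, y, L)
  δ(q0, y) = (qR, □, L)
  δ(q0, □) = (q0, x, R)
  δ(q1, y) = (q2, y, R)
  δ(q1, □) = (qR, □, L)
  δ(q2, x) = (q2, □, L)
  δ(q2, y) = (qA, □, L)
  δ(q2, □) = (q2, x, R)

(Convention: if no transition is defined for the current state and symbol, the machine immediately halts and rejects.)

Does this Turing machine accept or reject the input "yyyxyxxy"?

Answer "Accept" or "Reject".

Execution trace:
Initial: [q0]yyyxyxxy
Step 1: δ(q0, y) = (qR, □, L) → [qR]□□yyxyxxy

The machine reaches the reject state qR and halts.

Answer: Reject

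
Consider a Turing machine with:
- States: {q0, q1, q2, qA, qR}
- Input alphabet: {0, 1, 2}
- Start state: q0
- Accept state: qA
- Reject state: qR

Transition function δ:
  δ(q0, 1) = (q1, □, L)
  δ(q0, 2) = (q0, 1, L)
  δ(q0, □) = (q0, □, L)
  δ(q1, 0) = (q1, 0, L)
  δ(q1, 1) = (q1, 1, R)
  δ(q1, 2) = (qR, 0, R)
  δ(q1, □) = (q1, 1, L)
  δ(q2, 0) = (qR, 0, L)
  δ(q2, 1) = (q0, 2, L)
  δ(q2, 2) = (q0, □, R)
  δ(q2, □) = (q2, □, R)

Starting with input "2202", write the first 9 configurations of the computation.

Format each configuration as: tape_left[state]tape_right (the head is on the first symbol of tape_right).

Transitions applied:
Step 1: δ(q0, 2) = (q0, 1, L)
Step 2: δ(q0, □) = (q0, □, L)
Step 3: δ(q0, □) = (q0, □, L)
Step 4: δ(q0, □) = (q0, □, L)
Step 5: δ(q0, □) = (q0, □, L)
Step 6: δ(q0, □) = (q0, □, L)
Step 7: δ(q0, □) = (q0, □, L)
Step 8: δ(q0, □) = (q0, □, L)

The first 9 configurations are:
[q0]2202 ⊢ [q0]□1202 ⊢ [q0]□□1202 ⊢ [q0]□□□1202 ⊢ [q0]□□□□1202 ⊢ [q0]□□□□□1202 ⊢ [q0]□□□□□□1202 ⊢ [q0]□□□□□□□1202 ⊢ [q0]□□□□□□□□1202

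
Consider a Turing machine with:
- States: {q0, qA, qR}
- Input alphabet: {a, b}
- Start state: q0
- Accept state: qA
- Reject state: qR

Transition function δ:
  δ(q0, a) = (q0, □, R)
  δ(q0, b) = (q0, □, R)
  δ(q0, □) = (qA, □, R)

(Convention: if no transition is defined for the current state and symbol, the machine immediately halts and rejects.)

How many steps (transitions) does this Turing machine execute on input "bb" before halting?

Execution trace:
Initial: [q0]bb
Step 1: δ(q0, b) = (q0, □, R) → □[q0]b
Step 2: δ(q0, b) = (q0, □, R) → □□[q0]□
Step 3: δ(q0, □) = (qA, □, R) → □□□[qA]□

The machine reaches the accept state qA and halts.

The machine executed 3 steps before halting.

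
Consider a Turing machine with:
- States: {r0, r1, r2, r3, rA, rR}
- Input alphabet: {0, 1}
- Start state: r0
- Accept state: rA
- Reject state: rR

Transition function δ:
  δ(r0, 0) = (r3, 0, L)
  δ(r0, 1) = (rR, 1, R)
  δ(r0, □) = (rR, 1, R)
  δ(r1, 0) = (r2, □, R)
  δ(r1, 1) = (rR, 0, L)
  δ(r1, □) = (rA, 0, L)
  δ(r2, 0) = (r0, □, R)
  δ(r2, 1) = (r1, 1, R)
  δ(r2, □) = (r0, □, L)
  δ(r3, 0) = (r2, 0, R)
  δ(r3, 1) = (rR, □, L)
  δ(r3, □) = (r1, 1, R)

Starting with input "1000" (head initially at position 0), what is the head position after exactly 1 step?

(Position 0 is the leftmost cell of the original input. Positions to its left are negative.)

Execution trace (head position shown):
Step 0: [r0]1000  (head at position 0)
Step 1: move right → 1[rR]000  (head at position 1)

After 1 step, the head is at position 1.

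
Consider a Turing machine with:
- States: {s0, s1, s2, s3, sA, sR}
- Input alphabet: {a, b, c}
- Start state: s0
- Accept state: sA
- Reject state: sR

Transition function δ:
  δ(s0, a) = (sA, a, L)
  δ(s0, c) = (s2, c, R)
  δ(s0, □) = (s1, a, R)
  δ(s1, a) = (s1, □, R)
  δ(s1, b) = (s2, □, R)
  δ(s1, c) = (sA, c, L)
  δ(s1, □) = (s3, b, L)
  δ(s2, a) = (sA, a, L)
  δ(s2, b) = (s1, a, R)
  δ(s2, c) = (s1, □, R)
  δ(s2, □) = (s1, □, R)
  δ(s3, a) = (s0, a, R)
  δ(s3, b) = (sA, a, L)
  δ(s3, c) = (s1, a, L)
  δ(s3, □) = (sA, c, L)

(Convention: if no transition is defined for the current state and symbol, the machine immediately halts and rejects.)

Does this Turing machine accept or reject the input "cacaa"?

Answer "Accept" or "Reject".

Execution trace:
Initial: [s0]cacaa
Step 1: δ(s0, c) = (s2, c, R) → c[s2]acaa
Step 2: δ(s2, a) = (sA, a, L) → [sA]cacaa

The machine reaches the accept state sA and halts.

Answer: Accept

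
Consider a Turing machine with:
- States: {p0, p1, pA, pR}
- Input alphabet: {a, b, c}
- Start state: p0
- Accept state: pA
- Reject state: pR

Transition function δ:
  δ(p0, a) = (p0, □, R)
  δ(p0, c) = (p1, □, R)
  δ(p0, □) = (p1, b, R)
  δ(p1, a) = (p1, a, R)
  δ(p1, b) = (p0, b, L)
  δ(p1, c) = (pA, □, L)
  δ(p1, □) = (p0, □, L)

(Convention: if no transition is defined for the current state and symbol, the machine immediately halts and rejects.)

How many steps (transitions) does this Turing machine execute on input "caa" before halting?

Execution trace:
Initial: [p0]caa
Step 1: δ(p0, c) = (p1, □, R) → □[p1]aa
Step 2: δ(p1, a) = (p1, a, R) → □a[p1]a
Step 3: δ(p1, a) = (p1, a, R) → □aa[p1]□
Step 4: δ(p1, □) = (p0, □, L) → □a[p0]a□
Step 5: δ(p0, a) = (p0, □, R) → □a□[p0]□
Step 6: δ(p0, □) = (p1, b, R) → □a□b[p1]□
Step 7: δ(p1, □) = (p0, □, L) → □a□[p0]b□

No transition is defined for δ(p0, b). By convention the machine halts and rejects.

The machine executed 7 steps before halting.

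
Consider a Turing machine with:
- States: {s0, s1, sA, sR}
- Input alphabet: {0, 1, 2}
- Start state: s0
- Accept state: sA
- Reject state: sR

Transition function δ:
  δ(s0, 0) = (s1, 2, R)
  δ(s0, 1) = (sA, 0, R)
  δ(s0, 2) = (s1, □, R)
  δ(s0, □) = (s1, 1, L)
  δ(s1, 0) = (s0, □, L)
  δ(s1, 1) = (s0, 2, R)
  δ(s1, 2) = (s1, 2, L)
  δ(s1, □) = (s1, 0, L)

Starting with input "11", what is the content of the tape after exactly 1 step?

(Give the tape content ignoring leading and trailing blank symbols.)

Execution trace:
Initial: [s0]11
Step 1: δ(s0, 1) = (sA, 0, R) → 0[sA]1

The machine reaches the accept state sA and halts.

After 1 step, the tape (ignoring leading/trailing blanks) is: 01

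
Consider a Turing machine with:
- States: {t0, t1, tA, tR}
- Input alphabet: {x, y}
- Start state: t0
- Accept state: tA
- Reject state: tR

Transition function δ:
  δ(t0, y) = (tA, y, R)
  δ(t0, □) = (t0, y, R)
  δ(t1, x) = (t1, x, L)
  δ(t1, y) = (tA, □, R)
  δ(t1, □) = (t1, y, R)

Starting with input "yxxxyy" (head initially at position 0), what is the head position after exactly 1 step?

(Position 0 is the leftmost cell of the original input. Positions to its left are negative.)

Execution trace (head position shown):
Step 0: [t0]yxxxyy  (head at position 0)
Step 1: move right → y[tA]xxxyy  (head at position 1)

After 1 step, the head is at position 1.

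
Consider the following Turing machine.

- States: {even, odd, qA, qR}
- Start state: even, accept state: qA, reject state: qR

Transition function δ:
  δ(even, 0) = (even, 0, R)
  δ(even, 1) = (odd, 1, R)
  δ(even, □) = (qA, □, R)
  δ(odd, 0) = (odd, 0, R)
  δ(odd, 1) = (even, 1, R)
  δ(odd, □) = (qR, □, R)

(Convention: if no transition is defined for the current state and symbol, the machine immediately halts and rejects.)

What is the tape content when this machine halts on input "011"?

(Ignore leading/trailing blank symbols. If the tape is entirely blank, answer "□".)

Execution trace:
Initial: [even]011
Step 1: δ(even, 0) = (even, 0, R) → 0[even]11
Step 2: δ(even, 1) = (odd, 1, R) → 01[odd]1
Step 3: δ(odd, 1) = (even, 1, R) → 011[even]□
Step 4: δ(even, □) = (qA, □, R) → 011□[qA]□

The machine reaches the accept state qA and halts.

Final tape (ignoring leading/trailing blanks): 011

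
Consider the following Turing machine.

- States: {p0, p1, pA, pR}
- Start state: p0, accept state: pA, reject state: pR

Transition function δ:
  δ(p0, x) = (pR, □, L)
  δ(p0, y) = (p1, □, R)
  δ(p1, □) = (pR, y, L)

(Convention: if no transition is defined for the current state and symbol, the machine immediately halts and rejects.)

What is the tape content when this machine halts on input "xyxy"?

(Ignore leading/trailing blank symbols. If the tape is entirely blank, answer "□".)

Execution trace:
Initial: [p0]xyxy
Step 1: δ(p0, x) = (pR, □, L) → [pR]□□yxy

The machine reaches the reject state pR and halts.

Final tape (ignoring leading/trailing blanks): yxy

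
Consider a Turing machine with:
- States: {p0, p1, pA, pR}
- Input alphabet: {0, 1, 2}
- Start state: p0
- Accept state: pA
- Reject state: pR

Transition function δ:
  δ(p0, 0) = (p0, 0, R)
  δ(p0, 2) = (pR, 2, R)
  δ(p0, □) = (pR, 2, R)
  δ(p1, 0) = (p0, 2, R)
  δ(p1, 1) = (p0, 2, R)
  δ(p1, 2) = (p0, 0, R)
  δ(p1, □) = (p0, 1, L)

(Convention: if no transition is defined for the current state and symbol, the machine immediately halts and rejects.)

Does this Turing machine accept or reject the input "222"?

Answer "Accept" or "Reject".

Execution trace:
Initial: [p0]222
Step 1: δ(p0, 2) = (pR, 2, R) → 2[pR]22

The machine reaches the reject state pR and halts.

Answer: Reject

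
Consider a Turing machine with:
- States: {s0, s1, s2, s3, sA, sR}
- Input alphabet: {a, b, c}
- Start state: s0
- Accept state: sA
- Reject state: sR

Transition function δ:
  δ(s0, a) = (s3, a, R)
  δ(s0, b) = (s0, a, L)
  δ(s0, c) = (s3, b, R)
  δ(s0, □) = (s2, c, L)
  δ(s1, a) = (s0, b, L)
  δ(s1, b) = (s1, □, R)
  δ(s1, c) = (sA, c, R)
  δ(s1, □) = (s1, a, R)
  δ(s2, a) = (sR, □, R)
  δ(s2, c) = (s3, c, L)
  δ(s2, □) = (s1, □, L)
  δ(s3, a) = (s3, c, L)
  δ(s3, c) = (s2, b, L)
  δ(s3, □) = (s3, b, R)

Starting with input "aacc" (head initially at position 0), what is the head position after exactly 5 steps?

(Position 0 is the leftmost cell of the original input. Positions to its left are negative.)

Execution trace (head position shown):
Step 0: [s0]aacc  (head at position 0)
Step 1: move right → a[s3]acc  (head at position 1)
Step 2: move left → [s3]accc  (head at position 0)
Step 3: move left → [s3]□cccc  (head at position -1)
Step 4: move right → b[s3]cccc  (head at position 0)
Step 5: move left → [s2]bbccc  (head at position -1)

After 5 steps, the head is at position -1.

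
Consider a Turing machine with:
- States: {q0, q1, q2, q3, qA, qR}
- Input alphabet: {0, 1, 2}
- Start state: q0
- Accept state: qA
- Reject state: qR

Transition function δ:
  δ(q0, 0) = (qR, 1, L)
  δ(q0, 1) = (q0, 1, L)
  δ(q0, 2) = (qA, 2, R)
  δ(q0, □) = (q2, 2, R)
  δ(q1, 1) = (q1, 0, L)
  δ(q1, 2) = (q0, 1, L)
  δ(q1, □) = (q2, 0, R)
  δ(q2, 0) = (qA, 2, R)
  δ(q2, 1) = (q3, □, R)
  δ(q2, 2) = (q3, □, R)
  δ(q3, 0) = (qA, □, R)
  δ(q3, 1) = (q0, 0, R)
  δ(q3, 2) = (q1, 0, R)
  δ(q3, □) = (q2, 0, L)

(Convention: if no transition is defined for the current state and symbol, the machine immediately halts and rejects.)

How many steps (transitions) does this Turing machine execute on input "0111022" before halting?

Execution trace:
Initial: [q0]0111022
Step 1: δ(q0, 0) = (qR, 1, L) → [qR]□1111022

The machine reaches the reject state qR and halts.

The machine executed 1 step before halting.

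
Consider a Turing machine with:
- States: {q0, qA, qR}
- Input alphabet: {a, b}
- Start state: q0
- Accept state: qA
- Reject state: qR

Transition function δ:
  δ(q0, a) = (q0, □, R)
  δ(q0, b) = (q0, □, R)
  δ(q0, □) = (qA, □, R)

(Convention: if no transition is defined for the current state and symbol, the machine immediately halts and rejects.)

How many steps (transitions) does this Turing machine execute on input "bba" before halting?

Execution trace:
Initial: [q0]bba
Step 1: δ(q0, b) = (q0, □, R) → □[q0]ba
Step 2: δ(q0, b) = (q0, □, R) → □□[q0]a
Step 3: δ(q0, a) = (q0, □, R) → □□□[q0]□
Step 4: δ(q0, □) = (qA, □, R) → □□□□[qA]□

The machine reaches the accept state qA and halts.

The machine executed 4 steps before halting.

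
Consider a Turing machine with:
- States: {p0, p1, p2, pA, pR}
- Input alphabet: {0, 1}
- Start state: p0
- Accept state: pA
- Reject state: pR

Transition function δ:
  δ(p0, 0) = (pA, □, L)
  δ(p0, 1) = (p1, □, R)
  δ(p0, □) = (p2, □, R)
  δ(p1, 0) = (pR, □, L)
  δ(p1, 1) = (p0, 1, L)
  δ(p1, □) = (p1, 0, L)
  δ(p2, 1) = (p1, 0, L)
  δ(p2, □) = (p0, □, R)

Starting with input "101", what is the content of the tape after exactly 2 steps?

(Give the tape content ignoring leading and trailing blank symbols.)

Execution trace:
Initial: [p0]101
Step 1: δ(p0, 1) = (p1, □, R) → □[p1]01
Step 2: δ(p1, 0) = (pR, □, L) → [pR]□□1

The machine reaches the reject state pR and halts.

After 2 steps, the tape (ignoring leading/trailing blanks) is: 1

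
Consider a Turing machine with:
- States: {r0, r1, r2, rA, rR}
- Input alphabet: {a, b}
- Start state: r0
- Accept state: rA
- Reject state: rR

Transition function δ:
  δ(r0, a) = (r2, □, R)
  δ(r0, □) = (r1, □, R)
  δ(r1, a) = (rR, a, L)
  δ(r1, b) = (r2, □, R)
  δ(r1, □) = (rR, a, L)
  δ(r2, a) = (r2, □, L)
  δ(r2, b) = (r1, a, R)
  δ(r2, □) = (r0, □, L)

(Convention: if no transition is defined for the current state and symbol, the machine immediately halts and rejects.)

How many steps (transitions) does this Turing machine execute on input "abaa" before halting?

Execution trace:
Initial: [r0]abaa
Step 1: δ(r0, a) = (r2, □, R) → □[r2]baa
Step 2: δ(r2, b) = (r1, a, R) → □a[r1]aa
Step 3: δ(r1, a) = (rR, a, L) → □[rR]aaa

The machine reaches the reject state rR and halts.

The machine executed 3 steps before halting.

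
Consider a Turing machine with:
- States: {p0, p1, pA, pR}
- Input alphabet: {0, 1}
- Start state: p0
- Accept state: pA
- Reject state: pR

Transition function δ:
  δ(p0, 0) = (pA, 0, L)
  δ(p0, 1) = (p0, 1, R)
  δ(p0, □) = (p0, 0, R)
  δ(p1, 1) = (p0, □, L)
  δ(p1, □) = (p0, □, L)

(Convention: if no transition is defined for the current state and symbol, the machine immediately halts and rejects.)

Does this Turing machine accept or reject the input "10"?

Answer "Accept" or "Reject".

Execution trace:
Initial: [p0]10
Step 1: δ(p0, 1) = (p0, 1, R) → 1[p0]0
Step 2: δ(p0, 0) = (pA, 0, L) → [pA]10

The machine reaches the accept state pA and halts.

Answer: Accept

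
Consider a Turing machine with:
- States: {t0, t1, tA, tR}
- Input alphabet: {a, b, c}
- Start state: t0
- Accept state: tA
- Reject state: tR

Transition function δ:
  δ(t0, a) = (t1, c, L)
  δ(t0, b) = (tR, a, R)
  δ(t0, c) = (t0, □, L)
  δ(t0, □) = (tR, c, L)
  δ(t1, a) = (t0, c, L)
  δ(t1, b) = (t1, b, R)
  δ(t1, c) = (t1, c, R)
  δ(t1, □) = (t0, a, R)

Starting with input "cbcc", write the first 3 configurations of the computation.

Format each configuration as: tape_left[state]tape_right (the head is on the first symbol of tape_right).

Transitions applied:
Step 1: δ(t0, c) = (t0, □, L)
Step 2: δ(t0, □) = (tR, c, L)

The first 3 configurations are:
[t0]cbcc ⊢ [t0]□□bcc ⊢ [tR]□c□bcc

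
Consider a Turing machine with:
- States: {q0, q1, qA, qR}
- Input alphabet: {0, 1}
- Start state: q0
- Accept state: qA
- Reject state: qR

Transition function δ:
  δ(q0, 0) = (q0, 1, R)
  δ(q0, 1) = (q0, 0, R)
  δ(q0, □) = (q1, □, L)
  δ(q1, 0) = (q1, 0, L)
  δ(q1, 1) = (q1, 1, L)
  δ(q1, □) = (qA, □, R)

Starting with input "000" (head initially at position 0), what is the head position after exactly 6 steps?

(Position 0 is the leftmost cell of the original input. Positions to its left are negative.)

Execution trace (head position shown):
Step 0: [q0]000  (head at position 0)
Step 1: move right → 1[q0]00  (head at position 1)
Step 2: move right → 11[q0]0  (head at position 2)
Step 3: move right → 111[q0]□  (head at position 3)
Step 4: move left → 11[q1]1□  (head at position 2)
Step 5: move left → 1[q1]11□  (head at position 1)
Step 6: move left → [q1]111□  (head at position 0)

After 6 steps, the head is at position 0.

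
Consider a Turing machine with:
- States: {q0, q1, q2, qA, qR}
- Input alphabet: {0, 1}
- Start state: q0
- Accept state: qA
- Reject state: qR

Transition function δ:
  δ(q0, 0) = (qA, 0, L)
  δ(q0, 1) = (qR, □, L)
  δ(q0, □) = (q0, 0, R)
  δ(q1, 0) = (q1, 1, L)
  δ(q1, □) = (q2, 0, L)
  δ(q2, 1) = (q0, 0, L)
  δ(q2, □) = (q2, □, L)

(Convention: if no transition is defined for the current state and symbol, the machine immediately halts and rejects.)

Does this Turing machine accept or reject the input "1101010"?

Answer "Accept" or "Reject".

Execution trace:
Initial: [q0]1101010
Step 1: δ(q0, 1) = (qR, □, L) → [qR]□□101010

The machine reaches the reject state qR and halts.

Answer: Reject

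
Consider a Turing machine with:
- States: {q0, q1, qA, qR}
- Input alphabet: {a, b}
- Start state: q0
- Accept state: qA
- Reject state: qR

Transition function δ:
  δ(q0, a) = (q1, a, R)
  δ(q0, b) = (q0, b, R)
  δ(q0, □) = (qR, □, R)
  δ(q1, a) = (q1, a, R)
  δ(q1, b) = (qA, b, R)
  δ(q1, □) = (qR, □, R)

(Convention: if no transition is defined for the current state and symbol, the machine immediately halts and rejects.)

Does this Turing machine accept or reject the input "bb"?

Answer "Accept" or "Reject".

Execution trace:
Initial: [q0]bb
Step 1: δ(q0, b) = (q0, b, R) → b[q0]b
Step 2: δ(q0, b) = (q0, b, R) → bb[q0]□
Step 3: δ(q0, □) = (qR, □, R) → bb□[qR]□

The machine reaches the reject state qR and halts.

Answer: Reject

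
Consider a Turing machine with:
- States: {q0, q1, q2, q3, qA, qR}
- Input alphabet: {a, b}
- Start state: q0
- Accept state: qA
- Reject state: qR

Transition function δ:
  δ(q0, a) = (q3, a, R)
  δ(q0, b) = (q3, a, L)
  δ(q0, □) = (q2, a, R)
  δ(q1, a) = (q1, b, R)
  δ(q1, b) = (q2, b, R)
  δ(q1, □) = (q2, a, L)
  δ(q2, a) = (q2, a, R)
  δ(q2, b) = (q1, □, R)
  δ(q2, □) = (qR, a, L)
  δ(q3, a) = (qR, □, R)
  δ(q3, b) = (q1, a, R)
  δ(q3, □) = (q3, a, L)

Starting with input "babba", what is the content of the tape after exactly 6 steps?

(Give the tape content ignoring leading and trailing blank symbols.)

Execution trace:
Initial: [q0]babba
Step 1: δ(q0, b) = (q3, a, L) → [q3]□aabba
Step 2: δ(q3, □) = (q3, a, L) → [q3]□aaabba
Step 3: δ(q3, □) = (q3, a, L) → [q3]□aaaabba
Step 4: δ(q3, □) = (q3, a, L) → [q3]□aaaaabba
Step 5: δ(q3, □) = (q3, a, L) → [q3]□aaaaaabba
Step 6: δ(q3, □) = (q3, a, L) → [q3]□aaaaaaabba

After 6 steps, the tape (ignoring leading/trailing blanks) is: aaaaaaabba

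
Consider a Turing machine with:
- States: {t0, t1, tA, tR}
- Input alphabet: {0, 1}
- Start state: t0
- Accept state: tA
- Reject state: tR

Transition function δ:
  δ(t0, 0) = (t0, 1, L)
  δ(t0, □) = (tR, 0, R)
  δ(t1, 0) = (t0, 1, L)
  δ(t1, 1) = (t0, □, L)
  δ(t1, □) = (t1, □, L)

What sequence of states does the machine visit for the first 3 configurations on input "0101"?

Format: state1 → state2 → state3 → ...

Execution trace:
Initial: [t0]0101
Step 1: δ(t0, 0) = (t0, 1, L) → [t0]□1101
Step 2: δ(t0, □) = (tR, 0, R) → 0[tR]1101

The machine reaches the reject state tR and halts.

State sequence: t0 → t0 → tR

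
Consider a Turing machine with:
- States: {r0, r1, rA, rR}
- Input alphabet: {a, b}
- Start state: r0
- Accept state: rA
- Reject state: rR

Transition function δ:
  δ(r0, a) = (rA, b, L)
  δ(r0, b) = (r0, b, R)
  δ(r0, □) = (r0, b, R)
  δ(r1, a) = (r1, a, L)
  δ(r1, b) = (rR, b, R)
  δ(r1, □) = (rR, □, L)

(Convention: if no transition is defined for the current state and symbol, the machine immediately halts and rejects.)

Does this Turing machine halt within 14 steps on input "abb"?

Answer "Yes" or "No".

Execution trace:
Initial: [r0]abb
Step 1: δ(r0, a) = (rA, b, L) → [rA]□bbb

The machine reaches the accept state rA and halts.
The machine halted after 1 step (within the 14-step bound).

Answer: Yes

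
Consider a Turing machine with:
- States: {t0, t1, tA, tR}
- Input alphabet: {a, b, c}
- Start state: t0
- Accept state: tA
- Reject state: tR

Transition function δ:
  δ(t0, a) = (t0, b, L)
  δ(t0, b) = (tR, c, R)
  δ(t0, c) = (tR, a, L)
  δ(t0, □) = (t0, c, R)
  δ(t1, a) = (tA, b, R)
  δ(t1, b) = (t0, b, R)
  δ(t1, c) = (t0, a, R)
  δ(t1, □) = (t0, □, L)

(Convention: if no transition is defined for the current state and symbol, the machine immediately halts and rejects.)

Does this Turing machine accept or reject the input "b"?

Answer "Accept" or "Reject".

Execution trace:
Initial: [t0]b
Step 1: δ(t0, b) = (tR, c, R) → c[tR]□

The machine reaches the reject state tR and halts.

Answer: Reject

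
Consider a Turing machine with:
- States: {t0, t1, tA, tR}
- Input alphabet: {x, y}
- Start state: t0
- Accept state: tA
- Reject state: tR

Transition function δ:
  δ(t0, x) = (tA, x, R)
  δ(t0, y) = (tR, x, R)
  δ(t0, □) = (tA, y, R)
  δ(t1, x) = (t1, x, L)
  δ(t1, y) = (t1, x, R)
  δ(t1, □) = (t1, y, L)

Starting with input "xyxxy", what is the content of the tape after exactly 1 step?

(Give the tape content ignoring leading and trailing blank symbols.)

Execution trace:
Initial: [t0]xyxxy
Step 1: δ(t0, x) = (tA, x, R) → x[tA]yxxy

The machine reaches the accept state tA and halts.

After 1 step, the tape (ignoring leading/trailing blanks) is: xyxxy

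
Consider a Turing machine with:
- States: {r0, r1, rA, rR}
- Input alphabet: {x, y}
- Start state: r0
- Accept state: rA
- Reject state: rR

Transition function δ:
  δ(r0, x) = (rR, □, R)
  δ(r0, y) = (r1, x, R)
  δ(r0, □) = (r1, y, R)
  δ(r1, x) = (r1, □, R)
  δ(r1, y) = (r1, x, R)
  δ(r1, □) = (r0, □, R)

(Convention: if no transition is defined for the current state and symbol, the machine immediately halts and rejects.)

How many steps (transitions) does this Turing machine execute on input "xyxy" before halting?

Execution trace:
Initial: [r0]xyxy
Step 1: δ(r0, x) = (rR, □, R) → □[rR]yxy

The machine reaches the reject state rR and halts.

The machine executed 1 step before halting.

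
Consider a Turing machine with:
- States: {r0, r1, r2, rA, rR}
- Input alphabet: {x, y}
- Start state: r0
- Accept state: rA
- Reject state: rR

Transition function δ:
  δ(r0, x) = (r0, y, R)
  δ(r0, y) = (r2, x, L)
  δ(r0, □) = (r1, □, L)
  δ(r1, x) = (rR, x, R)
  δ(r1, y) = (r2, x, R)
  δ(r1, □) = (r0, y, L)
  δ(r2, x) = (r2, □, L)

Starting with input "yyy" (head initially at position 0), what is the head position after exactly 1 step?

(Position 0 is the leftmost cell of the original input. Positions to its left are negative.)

Execution trace (head position shown):
Step 0: [r0]yyy  (head at position 0)
Step 1: move left → [r2]□xyy  (head at position -1)

After 1 step, the head is at position -1.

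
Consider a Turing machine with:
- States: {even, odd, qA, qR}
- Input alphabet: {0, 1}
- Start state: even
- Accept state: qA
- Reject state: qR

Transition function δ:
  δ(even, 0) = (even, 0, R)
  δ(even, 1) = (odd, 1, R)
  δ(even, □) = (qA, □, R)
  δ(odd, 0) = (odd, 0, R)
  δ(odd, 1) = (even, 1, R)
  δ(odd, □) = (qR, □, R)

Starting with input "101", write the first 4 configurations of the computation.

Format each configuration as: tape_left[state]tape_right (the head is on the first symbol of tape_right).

Transitions applied:
Step 1: δ(even, 1) = (odd, 1, R)
Step 2: δ(odd, 0) = (odd, 0, R)
Step 3: δ(odd, 1) = (even, 1, R)

The first 4 configurations are:
[even]101 ⊢ 1[odd]01 ⊢ 10[odd]1 ⊢ 101[even]□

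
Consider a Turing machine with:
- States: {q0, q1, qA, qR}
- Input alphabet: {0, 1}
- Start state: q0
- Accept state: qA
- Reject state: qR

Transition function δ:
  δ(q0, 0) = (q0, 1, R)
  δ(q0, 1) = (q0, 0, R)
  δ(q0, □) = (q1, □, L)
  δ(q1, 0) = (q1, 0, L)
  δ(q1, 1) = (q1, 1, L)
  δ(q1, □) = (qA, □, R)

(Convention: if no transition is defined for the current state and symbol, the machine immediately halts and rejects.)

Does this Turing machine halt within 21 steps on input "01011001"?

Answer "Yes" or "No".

Execution trace:
Initial: [q0]01011001
Step 1: δ(q0, 0) = (q0, 1, R) → 1[q0]1011001
Step 2: δ(q0, 1) = (q0, 0, R) → 10[q0]011001
Step 3: δ(q0, 0) = (q0, 1, R) → 101[q0]11001
Step 4: δ(q0, 1) = (q0, 0, R) → 1010[q0]1001
Step 5: δ(q0, 1) = (q0, 0, R) → 10100[q0]001
Step 6: δ(q0, 0) = (q0, 1, R) → 101001[q0]01
Step 7: δ(q0, 0) = (q0, 1, R) → 1010011[q0]1
Step 8: δ(q0, 1) = (q0, 0, R) → 10100110[q0]□
Step 9: δ(q0, □) = (q1, □, L) → 1010011[q1]0□
Step 10: δ(q1, 0) = (q1, 0, L) → 101001[q1]10□
Step 11: δ(q1, 1) = (q1, 1, L) → 10100[q1]110□
Step 12: δ(q1, 1) = (q1, 1, L) → 1010[q1]0110□
Step 13: δ(q1, 0) = (q1, 0, L) → 101[q1]00110□
Step 14: δ(q1, 0) = (q1, 0, L) → 10[q1]100110□
Step 15: δ(q1, 1) = (q1, 1, L) → 1[q1]0100110□
Step 16: δ(q1, 0) = (q1, 0, L) → [q1]10100110□
Step 17: δ(q1, 1) = (q1, 1, L) → [q1]□10100110□
Step 18: δ(q1, □) = (qA, □, R) → □[qA]10100110□

The machine reaches the accept state qA and halts.
The machine halted after 18 steps (within the 21-step bound).

Answer: Yes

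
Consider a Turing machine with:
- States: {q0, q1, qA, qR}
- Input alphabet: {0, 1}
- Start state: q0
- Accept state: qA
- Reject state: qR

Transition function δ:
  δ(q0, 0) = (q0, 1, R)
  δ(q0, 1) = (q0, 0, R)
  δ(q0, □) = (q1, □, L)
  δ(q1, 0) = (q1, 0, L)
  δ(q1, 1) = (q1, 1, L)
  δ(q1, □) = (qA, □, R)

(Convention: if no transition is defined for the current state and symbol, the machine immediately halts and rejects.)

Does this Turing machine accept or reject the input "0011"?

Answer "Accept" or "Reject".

Execution trace:
Initial: [q0]0011
Step 1: δ(q0, 0) = (q0, 1, R) → 1[q0]011
Step 2: δ(q0, 0) = (q0, 1, R) → 11[q0]11
Step 3: δ(q0, 1) = (q0, 0, R) → 110[q0]1
Step 4: δ(q0, 1) = (q0, 0, R) → 1100[q0]□
Step 5: δ(q0, □) = (q1, □, L) → 110[q1]0□
Step 6: δ(q1, 0) = (q1, 0, L) → 11[q1]00□
Step 7: δ(q1, 0) = (q1, 0, L) → 1[q1]100□
Step 8: δ(q1, 1) = (q1, 1, L) → [q1]1100□
Step 9: δ(q1, 1) = (q1, 1, L) → [q1]□1100□
Step 10: δ(q1, □) = (qA, □, R) → □[qA]1100□

The machine reaches the accept state qA and halts.

Answer: Accept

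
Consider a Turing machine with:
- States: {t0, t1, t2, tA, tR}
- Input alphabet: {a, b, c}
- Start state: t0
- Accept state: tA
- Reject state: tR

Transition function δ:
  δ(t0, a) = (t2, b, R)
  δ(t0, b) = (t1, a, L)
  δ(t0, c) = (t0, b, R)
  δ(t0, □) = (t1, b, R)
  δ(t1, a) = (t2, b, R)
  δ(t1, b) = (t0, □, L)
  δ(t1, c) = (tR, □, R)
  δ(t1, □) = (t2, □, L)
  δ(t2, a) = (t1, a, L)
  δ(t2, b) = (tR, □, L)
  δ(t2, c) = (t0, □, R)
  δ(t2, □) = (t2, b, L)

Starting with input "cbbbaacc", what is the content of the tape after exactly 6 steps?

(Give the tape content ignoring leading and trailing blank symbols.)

Execution trace:
Initial: [t0]cbbbaacc
Step 1: δ(t0, c) = (t0, b, R) → b[t0]bbbaacc
Step 2: δ(t0, b) = (t1, a, L) → [t1]babbaacc
Step 3: δ(t1, b) = (t0, □, L) → [t0]□□abbaacc
Step 4: δ(t0, □) = (t1, b, R) → b[t1]□abbaacc
Step 5: δ(t1, □) = (t2, □, L) → [t2]b□abbaacc
Step 6: δ(t2, b) = (tR, □, L) → [tR]□□□abbaacc

The machine reaches the reject state tR and halts.

After 6 steps, the tape (ignoring leading/trailing blanks) is: abbaacc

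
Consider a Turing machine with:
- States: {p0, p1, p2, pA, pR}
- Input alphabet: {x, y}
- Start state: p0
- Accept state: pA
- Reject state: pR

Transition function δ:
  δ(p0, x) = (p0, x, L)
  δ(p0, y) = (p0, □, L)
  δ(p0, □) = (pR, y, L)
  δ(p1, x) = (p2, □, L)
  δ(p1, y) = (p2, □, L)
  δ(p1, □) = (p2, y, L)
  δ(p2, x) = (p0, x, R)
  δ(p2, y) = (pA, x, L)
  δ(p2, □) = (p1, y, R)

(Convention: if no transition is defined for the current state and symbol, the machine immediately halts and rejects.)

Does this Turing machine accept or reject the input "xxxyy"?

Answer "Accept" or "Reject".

Execution trace:
Initial: [p0]xxxyy
Step 1: δ(p0, x) = (p0, x, L) → [p0]□xxxyy
Step 2: δ(p0, □) = (pR, y, L) → [pR]□yxxxyy

The machine reaches the reject state pR and halts.

Answer: Reject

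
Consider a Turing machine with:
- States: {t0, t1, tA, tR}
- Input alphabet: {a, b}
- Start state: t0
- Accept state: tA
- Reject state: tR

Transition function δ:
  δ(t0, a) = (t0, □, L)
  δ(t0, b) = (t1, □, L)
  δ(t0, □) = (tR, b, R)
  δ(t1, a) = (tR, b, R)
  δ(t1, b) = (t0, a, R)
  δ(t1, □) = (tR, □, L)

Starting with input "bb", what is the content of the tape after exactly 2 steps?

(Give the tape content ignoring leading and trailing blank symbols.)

Execution trace:
Initial: [t0]bb
Step 1: δ(t0, b) = (t1, □, L) → [t1]□□b
Step 2: δ(t1, □) = (tR, □, L) → [tR]□□□b

The machine reaches the reject state tR and halts.

After 2 steps, the tape (ignoring leading/trailing blanks) is: b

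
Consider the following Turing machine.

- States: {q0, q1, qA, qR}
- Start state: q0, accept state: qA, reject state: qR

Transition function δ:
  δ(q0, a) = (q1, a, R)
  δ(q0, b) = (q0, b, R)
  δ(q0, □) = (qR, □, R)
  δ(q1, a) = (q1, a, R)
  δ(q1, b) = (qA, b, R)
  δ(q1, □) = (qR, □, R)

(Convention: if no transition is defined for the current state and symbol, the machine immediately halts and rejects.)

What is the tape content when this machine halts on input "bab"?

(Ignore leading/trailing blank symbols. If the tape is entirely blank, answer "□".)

Execution trace:
Initial: [q0]bab
Step 1: δ(q0, b) = (q0, b, R) → b[q0]ab
Step 2: δ(q0, a) = (q1, a, R) → ba[q1]b
Step 3: δ(q1, b) = (qA, b, R) → bab[qA]□

The machine reaches the accept state qA and halts.

Final tape (ignoring leading/trailing blanks): bab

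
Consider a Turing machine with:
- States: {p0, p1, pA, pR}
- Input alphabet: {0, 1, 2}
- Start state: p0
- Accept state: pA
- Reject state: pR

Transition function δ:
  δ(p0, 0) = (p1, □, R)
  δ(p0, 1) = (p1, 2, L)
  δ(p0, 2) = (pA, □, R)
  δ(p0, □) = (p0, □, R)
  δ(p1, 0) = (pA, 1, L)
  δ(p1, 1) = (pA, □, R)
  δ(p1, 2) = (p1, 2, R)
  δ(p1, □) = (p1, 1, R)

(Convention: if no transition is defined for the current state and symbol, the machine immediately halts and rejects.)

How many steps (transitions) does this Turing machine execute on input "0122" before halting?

Execution trace:
Initial: [p0]0122
Step 1: δ(p0, 0) = (p1, □, R) → □[p1]122
Step 2: δ(p1, 1) = (pA, □, R) → □□[pA]22

The machine reaches the accept state pA and halts.

The machine executed 2 steps before halting.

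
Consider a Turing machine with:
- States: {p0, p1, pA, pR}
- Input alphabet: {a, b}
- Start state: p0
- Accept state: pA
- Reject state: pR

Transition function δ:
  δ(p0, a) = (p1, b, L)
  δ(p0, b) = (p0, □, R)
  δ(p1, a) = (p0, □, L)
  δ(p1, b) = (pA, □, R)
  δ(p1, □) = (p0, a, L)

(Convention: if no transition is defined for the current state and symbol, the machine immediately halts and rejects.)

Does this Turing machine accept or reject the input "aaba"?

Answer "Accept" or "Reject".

Execution trace:
Initial: [p0]aaba
Step 1: δ(p0, a) = (p1, b, L) → [p1]□baba
Step 2: δ(p1, □) = (p0, a, L) → [p0]□ababa

No transition is defined for δ(p0, □). By convention the machine halts and rejects.

Answer: Reject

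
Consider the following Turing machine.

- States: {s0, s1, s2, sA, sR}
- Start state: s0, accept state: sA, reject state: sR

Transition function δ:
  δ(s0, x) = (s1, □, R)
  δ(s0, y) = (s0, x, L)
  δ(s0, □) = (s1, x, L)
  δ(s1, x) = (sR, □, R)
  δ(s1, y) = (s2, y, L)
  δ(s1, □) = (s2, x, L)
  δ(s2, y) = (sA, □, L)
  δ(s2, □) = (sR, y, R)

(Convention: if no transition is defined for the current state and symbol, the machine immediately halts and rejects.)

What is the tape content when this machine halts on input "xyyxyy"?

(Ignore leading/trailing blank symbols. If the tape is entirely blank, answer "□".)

Execution trace:
Initial: [s0]xyyxyy
Step 1: δ(s0, x) = (s1, □, R) → □[s1]yyxyy
Step 2: δ(s1, y) = (s2, y, L) → [s2]□yyxyy
Step 3: δ(s2, □) = (sR, y, R) → y[sR]yyxyy

The machine reaches the reject state sR and halts.

Final tape (ignoring leading/trailing blanks): yyyxyy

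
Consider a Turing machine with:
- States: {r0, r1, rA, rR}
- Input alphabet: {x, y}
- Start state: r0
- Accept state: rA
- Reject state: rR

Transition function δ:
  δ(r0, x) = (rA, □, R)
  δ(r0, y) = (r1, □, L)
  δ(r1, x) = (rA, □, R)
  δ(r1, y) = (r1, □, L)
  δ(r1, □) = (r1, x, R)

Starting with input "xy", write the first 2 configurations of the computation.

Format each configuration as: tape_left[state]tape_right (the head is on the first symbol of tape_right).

Transitions applied:
Step 1: δ(r0, x) = (rA, □, R)

The first 2 configurations are:
[r0]xy ⊢ □[rA]y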